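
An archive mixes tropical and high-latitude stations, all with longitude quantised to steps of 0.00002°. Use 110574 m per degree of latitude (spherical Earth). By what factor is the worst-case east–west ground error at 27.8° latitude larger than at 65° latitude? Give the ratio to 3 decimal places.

2.093

With a 0.00002° grid the true value lies within half a step, ±0.00002°/2 = ±1e-05°, of the stored one.
At 27.8°: 1e-05° × 110574 × cos 27.8° = 1e-05 × 110574 × 0.8846 ≈ 0.97812 m.
Error at 65° = 1e-05° × 110574 × cos 65° ≈ 1.1057 × 0.4226 = 0.46731 m.
The ratio reduces to cos 27.8° / cos 65° = 0.8846/0.4226 ≈ 2.0931.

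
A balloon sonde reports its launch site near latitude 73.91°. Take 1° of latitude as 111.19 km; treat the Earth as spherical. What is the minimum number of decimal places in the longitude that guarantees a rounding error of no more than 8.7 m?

4 decimal places

At 73.91° one degree of longitude covers 111190 × cos 73.91° ≈ 111190 × 0.2771 ≈ 30816 m.
N decimal places → at most half a unit in the last place, 0.5 × 10⁻ᴺ° = 30816/2 × 10⁻ᴺ m.
Setting 15408 × 10⁻ᴺ ≤ 8.7 gives 10ᴺ ≥ 1771, i.e. N ≥ 3.25.
So 4 decimal places suffice (1.54 m); 3 would allow up to 15.4 m.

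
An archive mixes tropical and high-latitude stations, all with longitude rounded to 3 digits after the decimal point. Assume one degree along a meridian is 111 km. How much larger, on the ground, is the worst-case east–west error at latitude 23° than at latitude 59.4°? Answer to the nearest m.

23 m

Rounding to 3 decimal places leaves the longitude within ±0.0005° of the true value.
At 23°: 0.0005° × 111000 × cos 23° = 0.0005 × 111000 × 0.9205 ≈ 51.088 m.
At 59.4°: 0.0005° × 111000 × cos 59.4° = 0.0005 × 111000 × 0.5090 ≈ 28.252 m.
So the lower-latitude error exceeds the higher by 51.088 − 28.252 = 22.836 m.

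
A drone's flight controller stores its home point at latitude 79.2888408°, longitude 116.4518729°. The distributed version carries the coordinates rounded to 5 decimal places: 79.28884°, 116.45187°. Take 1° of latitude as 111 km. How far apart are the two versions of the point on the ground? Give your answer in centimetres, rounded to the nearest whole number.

11 centimetres

The latitude changed by +0.0000008° and the longitude by +0.0000029°.
North–south shift: 0.0000008 × 111000 = 0.0888 m.
East–west at this latitude: 0.0000029° × 111000 × cos 79.2888° ≈ 0.0000029 × 20630.2 = 0.0598277 m.
Hypotenuse of the two orthogonal shifts: √(0.0888² + 0.0598277²) = 0.107074 m.
That is 0.107074 m = 10.707 cm.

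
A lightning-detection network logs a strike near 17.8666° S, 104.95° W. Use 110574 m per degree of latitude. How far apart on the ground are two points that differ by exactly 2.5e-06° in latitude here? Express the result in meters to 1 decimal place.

0.3 meters

2.5e-06° × 110574 m/° = 0.276435 m.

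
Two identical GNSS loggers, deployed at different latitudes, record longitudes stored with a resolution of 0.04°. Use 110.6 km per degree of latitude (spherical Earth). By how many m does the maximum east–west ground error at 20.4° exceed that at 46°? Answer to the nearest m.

537 m

With a 0.04° grid the true value lies within half a step, ±0.04°/2 = ±0.02°, of the stored one.
Error at 20.4° = 0.02° × 110600 × cos 20.4° ≈ 2212 × 0.9373 = 2073.3 m.
At 46°: 0.02° × 110600 × cos 46° = 0.02 × 110600 × 0.6947 ≈ 1536.6 m.
So the lower-latitude error exceeds the higher by 2073.3 − 1536.6 = 536.68 m.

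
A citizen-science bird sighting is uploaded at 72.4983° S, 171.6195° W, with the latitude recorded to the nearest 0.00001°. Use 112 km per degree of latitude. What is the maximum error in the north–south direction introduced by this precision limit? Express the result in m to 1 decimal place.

Rounding to 5 decimal places leaves the latitude within ±5e-06° of the true value.
So the N–S error is at most 5e-06 × 112000 = 0.56 m.

0.6 m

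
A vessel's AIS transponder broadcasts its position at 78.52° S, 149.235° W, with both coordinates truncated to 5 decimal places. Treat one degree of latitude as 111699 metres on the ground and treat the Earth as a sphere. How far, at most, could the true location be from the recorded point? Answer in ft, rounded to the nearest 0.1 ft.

3.7 ft

Truncating at 5 decimal places can drop up to a full unit in the last place, so each coordinate may be off by as much as 1e-05°.
Latitude error → 1e-05 × 111699 = 1.11699 m along the meridian.
East–west component at 78.52°: 1e-05° × 111699 × cos 78.52° ≈ 1e-05 × 22231 ≈ 0.22231 m.
Worst case both components are at the extreme and orthogonal: √(1.11699² + 0.22231²) ≈ 1.1389 m.
Converting: 1.1389 m × 3.2808 ft/m ≈ 3.7365 ft.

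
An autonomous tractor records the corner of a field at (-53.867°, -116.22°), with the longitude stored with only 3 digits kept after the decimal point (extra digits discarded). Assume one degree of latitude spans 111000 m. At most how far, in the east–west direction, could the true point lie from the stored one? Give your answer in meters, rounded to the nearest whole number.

65 meters

Truncating at 3 decimal places can drop up to a full unit in the last place, so the longitude may be off by as much as 0.001°.
One degree of longitude at 53.867° is 111000 × cos 53.867° ≈ 111000 × 0.5897 = 65452.4 m.
So at most 0.001° × 65452.4 ≈ 65.4524 m east–west.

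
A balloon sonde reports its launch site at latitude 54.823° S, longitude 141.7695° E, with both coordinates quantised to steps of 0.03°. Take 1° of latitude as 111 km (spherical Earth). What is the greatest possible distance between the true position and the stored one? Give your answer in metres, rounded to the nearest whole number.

1922 metres

With a 0.03° grid the true value lies within half a step, ±0.03°/2 = ±0.015°, of the stored one.
Latitude error → 0.015 × 111000 = 1665 m along the meridian.
E–W at 54.823°: 0.015° × 111000 × cos 54.823° = 0.015 × 111000 × 0.5761 ≈ 959.214 m.
Combining orthogonally: (1665² + 959.214²)^½ ≈ 1921.54 m.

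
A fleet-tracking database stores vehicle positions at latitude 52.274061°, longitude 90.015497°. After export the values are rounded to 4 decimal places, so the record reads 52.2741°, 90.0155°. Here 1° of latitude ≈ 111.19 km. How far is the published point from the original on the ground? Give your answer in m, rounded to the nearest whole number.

Δlat = 52.274061 − 52.2741 = -0.000039°; Δlon = 90.015497 − 90.0155 = -0.000003°.
North–south shift: -0.000039 × 111190 = -4.33641 m.
E–W at 52.2741°: -0.000003° × 111190 × cos 52.2741° = -0.000003 × 111190 × 0.6119 ≈ -0.204106 m.
Combined displacement = (4.33641² + 0.204106²)^½ ≈ 4.34121 m.

4 m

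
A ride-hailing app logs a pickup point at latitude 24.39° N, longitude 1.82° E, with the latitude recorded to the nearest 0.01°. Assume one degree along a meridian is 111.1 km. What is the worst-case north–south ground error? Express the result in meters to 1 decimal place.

555.5 meters

Rounding to 2 decimal places leaves the latitude within ±0.005° of the true value.
North–south distance: 0.005° × 111100 m/° = 555.5 m.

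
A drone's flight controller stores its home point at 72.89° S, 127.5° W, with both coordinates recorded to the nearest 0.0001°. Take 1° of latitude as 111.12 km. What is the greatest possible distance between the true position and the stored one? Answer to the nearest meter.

6 meters

Rounding to 4 decimal places leaves each coordinate within ±5e-05° of the true value.
Latitude error → 5e-05 × 111120 = 5.556 m along the meridian.
Longitude error → 5e-05 × 111120 × cos 72.89° = 5e-05 × 111120 × 0.2942 ≈ 1.63461 m.
Worst case both components are at the extreme and orthogonal: √(5.556² + 1.63461²) ≈ 5.79147 m.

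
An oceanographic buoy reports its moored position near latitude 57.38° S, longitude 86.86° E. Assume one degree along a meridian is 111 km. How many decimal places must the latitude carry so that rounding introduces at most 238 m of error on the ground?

One degree of latitude covers 111000 m.
N decimal places → at most half a unit in the last place, 0.5 × 10⁻ᴺ° = 111000/2 × 10⁻ᴺ m.
Setting 55500 × 10⁻ᴺ ≤ 238 gives 10ᴺ ≥ 233.2, i.e. N ≥ 2.37.
So 3 decimal places suffice (55.5 m); 2 would allow up to 555 m.

3 decimal places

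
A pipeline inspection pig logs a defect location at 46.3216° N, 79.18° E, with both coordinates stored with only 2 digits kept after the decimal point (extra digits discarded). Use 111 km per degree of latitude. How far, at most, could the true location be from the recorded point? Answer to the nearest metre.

Truncating at 2 decimal places can drop up to a full unit in the last place, so each coordinate may be off by as much as 0.01°.
Latitude error → 0.01 × 111000 = 1110 m along the meridian.
E–W at 46.3216°: 0.01° × 111000 × cos 46.3216° = 0.01 × 111000 × 0.6906 ≈ 766.577 m.
Combining orthogonally: (1110² + 766.577²)^½ ≈ 1348.98 m.

1349 metres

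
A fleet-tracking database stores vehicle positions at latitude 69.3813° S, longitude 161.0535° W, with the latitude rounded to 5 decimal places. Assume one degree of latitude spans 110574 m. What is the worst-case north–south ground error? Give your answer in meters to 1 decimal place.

0.6 meters

Rounding to 5 decimal places leaves the latitude within ±5e-06° of the true value.
So the N–S error is at most 5e-06 × 110574 = 0.55287 m.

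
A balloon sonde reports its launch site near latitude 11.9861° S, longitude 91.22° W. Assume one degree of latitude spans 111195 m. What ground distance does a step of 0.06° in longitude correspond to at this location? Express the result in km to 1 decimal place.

6.5 km

At 11.9861° a degree of longitude is 111195 × cos 11.9861° ≈ 108771 m, so 0.06° corresponds to 6526.24 m.
That is 6526.24 m = 6.5262 km.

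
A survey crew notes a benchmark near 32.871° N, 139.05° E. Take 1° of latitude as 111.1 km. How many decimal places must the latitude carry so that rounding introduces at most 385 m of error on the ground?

One degree of latitude covers 111100 m.
Rounding to N decimal places gives at most 0.5 × 10⁻ᴺ degrees of error, i.e. 0.5 × 10⁻ᴺ × 111100 m.
Need 0.5 × 111100 × 10⁻ᴺ ≤ 385 → 10⁻ᴺ ≤ 6.931e-03, so N ≥ 2.16.
N = 2 would give 556 m (too coarse); N = 3 gives 55.6 m ≤ 385 m.

3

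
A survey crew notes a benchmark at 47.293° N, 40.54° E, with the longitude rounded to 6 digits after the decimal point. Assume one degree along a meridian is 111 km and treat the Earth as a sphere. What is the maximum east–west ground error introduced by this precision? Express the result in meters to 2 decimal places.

0.04 meters

Rounding to 6 decimal places leaves the longitude within ±5e-07° of the true value.
One degree of longitude at 47.293° is 111000 × cos 47.293° ≈ 111000 × 0.6782 = 75285.7 m.
East–west error: 5e-07° × 75285.7 m/° ≈ 0.0376428 m.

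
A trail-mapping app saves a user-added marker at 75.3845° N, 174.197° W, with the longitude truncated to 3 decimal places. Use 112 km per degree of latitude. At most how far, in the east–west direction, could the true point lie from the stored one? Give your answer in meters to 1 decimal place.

28.3 meters

Truncating at 3 decimal places can drop up to a full unit in the last place, so the longitude may be off by as much as 0.001°.
One degree of longitude at 75.3845° is 112000 × cos 75.3845° ≈ 112000 × 0.2523 = 28261.1 m.
Maximum E–W displacement: 0.001 × 28261.1 = 28.2611 m.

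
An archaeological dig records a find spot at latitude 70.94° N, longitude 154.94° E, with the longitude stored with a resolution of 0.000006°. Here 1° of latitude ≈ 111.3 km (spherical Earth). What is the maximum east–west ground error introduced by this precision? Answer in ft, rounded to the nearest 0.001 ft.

0.358 ft

With a 0.000006° grid the true value lies within half a step, ±0.000006°/2 = ±3e-06°, of the stored one.
One degree of longitude at 70.94° is 111300 × cos 70.94° ≈ 111300 × 0.3266 = 36345.9 m.
East–west error: 3e-06° × 36345.9 m/° ≈ 0.109038 m.
Converting: 0.109038 m × 3.2808 ft/m ≈ 0.35774 ft.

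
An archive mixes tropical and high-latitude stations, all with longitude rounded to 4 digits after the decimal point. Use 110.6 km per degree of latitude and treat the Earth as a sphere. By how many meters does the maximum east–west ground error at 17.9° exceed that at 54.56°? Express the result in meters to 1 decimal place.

Rounding to 4 decimal places leaves the longitude within ±5e-05° of the true value.
At 17.9°: 5e-05° × 110600 × cos 17.9° = 5e-05 × 110600 × 0.9516 ≈ 5.2623 m.
Error at 54.56° = 5e-05° × 110600 × cos 54.56° ≈ 5.53 × 0.5799 = 3.2066 m.
Difference: 5.2623 − 3.2066 = 2.0557 m.

2.1 meters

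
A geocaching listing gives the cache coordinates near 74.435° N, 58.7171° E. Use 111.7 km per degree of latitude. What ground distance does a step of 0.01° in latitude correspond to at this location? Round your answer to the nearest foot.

0.01° × 111700 m/° = 1117 m.
In feet: 1117 m ÷ 0.3048 ≈ 3664.7 ft.

3665 feet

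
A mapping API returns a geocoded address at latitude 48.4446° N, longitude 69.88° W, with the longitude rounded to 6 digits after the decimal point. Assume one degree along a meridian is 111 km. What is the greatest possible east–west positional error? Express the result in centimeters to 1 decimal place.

3.7 centimeters

Rounding to 6 decimal places leaves the longitude within ±5e-07° of the true value.
One degree of longitude at 48.4446° is 111000 × cos 48.4446° ≈ 111000 × 0.6633 = 73631.2 m.
So at most 5e-07° × 73631.2 ≈ 0.0368156 m east–west.
That is 0.0368156 m = 3.6816 cm.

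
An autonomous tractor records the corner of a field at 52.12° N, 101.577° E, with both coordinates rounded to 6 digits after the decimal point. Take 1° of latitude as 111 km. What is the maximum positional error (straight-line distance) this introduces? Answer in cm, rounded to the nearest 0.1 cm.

6.5 cm

Rounding to 6 decimal places leaves each coordinate within ±5e-07° of the true value.
N–S: 5e-07° × 111000 m/° = 0.0555 m.
Longitude error → 5e-07 × 111000 × cos 52.12° = 5e-07 × 111000 × 0.6140 ≈ 0.0340775 m.
The two errors are perpendicular, so the maximum displacement is √(0.0555² + 0.0340775²) ≈ 0.065127 m.
That is 0.065127 m = 6.5127 cm.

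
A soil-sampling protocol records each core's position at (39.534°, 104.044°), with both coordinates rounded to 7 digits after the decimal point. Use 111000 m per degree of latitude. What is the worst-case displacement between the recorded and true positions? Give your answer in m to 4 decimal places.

0.0070 m

Rounding to 7 decimal places leaves each coordinate within ±5e-08° of the true value.
N–S: 5e-08° × 111000 m/° = 0.00555 m.
E–W at 39.534°: 5e-08° × 111000 × cos 39.534° = 5e-08 × 111000 × 0.7712 ≈ 0.00428042 m.
Worst case both components are at the extreme and orthogonal: √(0.00555² + 0.00428042²) ≈ 0.00700889 m.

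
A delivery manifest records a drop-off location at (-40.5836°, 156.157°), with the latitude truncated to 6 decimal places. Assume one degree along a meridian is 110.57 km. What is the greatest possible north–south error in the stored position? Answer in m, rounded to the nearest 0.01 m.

0.11 m

Truncating at 6 decimal places can drop up to a full unit in the last place, so the latitude may be off by as much as 1e-06°.
Along the meridian that is 1e-06° × 110570 m/° = 0.11057 m.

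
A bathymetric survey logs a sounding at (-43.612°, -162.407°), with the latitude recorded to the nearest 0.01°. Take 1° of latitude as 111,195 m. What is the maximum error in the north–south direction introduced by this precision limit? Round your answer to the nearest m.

Rounding to 2 decimal places leaves the latitude within ±0.005° of the true value.
North–south distance: 0.005° × 111195 m/° = 555.975 m.

556 m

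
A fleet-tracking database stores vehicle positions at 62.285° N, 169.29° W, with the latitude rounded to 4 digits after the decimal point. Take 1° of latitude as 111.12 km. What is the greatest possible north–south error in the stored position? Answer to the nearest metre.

Rounding to 4 decimal places leaves the latitude within ±5e-05° of the true value.
Along the meridian that is 5e-05° × 111120 m/° = 5.556 m.

6 metres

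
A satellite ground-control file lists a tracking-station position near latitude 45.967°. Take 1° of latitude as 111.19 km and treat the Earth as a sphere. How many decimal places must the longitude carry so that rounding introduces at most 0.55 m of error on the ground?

At 45.967° one degree of longitude covers 111190 × cos 45.967° ≈ 111190 × 0.6951 ≈ 77285.1 m.
With N decimal places the half-ulp bound is 0.5·10⁻ᴺ°, or 0.5·10⁻ᴺ × 77285.1 m on the ground.
Setting 38642.6 × 10⁻ᴺ ≤ 0.55 gives 10ᴺ ≥ 7.026e+04, i.e. N ≥ 4.85.
N = 4 would give 3.86 m (too coarse); N = 5 gives 0.386 m ≤ 0.55 m.

5 decimal places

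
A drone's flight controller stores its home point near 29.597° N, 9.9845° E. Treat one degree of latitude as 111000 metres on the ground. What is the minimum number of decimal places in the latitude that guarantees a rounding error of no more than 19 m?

4 decimal places

One degree of latitude covers 111000 m.
Rounding to N decimal places gives at most 0.5 × 10⁻ᴺ degrees of error, i.e. 0.5 × 10⁻ᴺ × 111000 m.
Need 0.5 × 111000 × 10⁻ᴺ ≤ 19 → 10⁻ᴺ ≤ 3.423e-04, so N ≥ 3.47.
So 4 decimal places suffice (5.55 m); 3 would allow up to 55.5 m.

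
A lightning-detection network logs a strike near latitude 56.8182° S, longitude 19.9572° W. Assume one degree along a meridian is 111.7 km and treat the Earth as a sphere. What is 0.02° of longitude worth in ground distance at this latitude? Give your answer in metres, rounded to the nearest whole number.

1223 metres

At 56.8182° a degree of longitude is 111700 × cos 56.8182° ≈ 61133.1 m, so 0.02° corresponds to 1222.66 m.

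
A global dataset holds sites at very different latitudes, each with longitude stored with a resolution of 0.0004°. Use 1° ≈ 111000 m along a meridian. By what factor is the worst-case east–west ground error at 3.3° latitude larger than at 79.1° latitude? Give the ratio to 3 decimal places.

5.280

With a 0.0004° grid the true value lies within half a step, ±0.0004°/2 = ±0.0002°, of the stored one.
Error at 3.3° = 0.0002° × 111000 × cos 3.3° ≈ 22.2 × 0.9983 = 22.163 m.
At 79.1°: 0.0002° × 111000 × cos 79.1° = 0.0002 × 111000 × 0.1891 ≈ 4.1979 m.
The ratio reduces to cos 3.3° / cos 79.1° = 0.9983/0.1891 ≈ 5.2796.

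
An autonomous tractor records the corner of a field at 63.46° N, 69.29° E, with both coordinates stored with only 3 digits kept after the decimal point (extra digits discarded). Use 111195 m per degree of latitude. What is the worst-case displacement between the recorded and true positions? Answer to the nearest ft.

400 ft

Truncating at 3 decimal places can drop up to a full unit in the last place, so each coordinate may be off by as much as 0.001°.
Latitude error → 0.001 × 111195 = 111.195 m along the meridian.
East–west component at 63.46°: 0.001° × 111195 × cos 63.46° ≈ 0.001 × 49684.4 ≈ 49.6844 m.
Combining orthogonally: (111.195² + 49.6844²)^½ ≈ 121.79 m.
In feet: 121.79 m ÷ 0.3048 ≈ 399.57 ft.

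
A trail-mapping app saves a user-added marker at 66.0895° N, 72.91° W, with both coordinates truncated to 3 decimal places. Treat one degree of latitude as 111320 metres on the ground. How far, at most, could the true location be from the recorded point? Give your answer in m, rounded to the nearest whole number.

120 m

Truncating at 3 decimal places can drop up to a full unit in the last place, so each coordinate may be off by as much as 0.001°.
Latitude error → 0.001 × 111320 = 111.32 m along the meridian.
East–west component at 66.0895°: 0.001° × 111320 × cos 66.0895° ≈ 0.001 × 45119 ≈ 45.119 m.
The two errors are perpendicular, so the maximum displacement is √(111.32² + 45.119²) ≈ 120.116 m.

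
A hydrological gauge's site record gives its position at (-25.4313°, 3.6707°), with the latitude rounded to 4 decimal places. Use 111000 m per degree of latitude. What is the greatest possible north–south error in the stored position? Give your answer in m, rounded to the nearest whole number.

Rounding to 4 decimal places leaves the latitude within ±5e-05° of the true value.
So the N–S error is at most 5e-05 × 111000 = 5.55 m.

6 m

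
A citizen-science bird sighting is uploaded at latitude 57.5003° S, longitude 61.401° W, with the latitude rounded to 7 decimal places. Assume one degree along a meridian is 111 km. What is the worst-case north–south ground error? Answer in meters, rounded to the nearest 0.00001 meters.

0.00555 meters

Rounding to 7 decimal places leaves the latitude within ±5e-08° of the true value.
So the N–S error is at most 5e-08 × 111000 = 0.00555 m.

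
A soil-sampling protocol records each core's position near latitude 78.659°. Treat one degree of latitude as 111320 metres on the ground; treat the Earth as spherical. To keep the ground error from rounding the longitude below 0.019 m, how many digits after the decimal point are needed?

6

At 78.659° one degree of longitude covers 111320 × cos 78.659° ≈ 111320 × 0.1966 ≈ 21890.8 m.
With N decimal places the half-ulp bound is 0.5·10⁻ᴺ°, or 0.5·10⁻ᴺ × 21890.8 m on the ground.
Need 0.5 × 21890.8 × 10⁻ᴺ ≤ 0.019 → 10⁻ᴺ ≤ 1.736e-06, so N ≥ 5.76.
So 6 decimal places suffice (0.0109 m); 5 would allow up to 0.109 m.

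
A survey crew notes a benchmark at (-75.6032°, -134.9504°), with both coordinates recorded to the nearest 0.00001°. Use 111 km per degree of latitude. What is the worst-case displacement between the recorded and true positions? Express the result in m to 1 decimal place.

Rounding to 5 decimal places leaves each coordinate within ±5e-06° of the true value.
North–south component: 5e-06° × 111000 = 0.555 m.
E–W at 75.6032°: 5e-06° × 111000 × cos 75.6032° = 5e-06 × 111000 × 0.2486 ≈ 0.137993 m.
Worst case both components are at the extreme and orthogonal: √(0.555² + 0.137993²) ≈ 0.571898 m.

0.6 m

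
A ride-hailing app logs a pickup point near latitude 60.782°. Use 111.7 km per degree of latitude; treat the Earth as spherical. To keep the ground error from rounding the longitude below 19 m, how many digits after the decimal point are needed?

4 decimal places

At 60.782° one degree of longitude covers 111700 × cos 60.782° ≈ 111700 × 0.4881 ≈ 54524.6 m.
With N decimal places the half-ulp bound is 0.5·10⁻ᴺ°, or 0.5·10⁻ᴺ × 54524.6 m on the ground.
Setting 27262.3 × 10⁻ᴺ ≤ 19 gives 10ᴺ ≥ 1435, i.e. N ≥ 3.16.
At 3 places the error can reach 27.3 m, but 4 places keeps it to 2.73 m.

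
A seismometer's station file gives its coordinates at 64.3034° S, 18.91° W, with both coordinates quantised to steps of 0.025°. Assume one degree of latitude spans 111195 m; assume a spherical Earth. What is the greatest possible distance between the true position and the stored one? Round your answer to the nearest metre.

With a 0.025° grid the true value lies within half a step, ±0.025°/2 = ±0.0125°, of the stored one.
North–south component: 0.0125° × 111195 = 1389.94 m.
Longitude error → 0.0125 × 111195 × cos 64.3034° = 0.0125 × 111195 × 0.4336 ≈ 602.685 m.
The two errors are perpendicular, so the maximum displacement is √(1389.94² + 602.685²) ≈ 1514.98 m.

1515 metres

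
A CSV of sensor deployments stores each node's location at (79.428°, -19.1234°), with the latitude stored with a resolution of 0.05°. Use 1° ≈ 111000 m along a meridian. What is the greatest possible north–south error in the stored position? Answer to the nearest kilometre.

3 kilometres

With a 0.05° grid the true value lies within half a step, ±0.05°/2 = ±0.025°, of the stored one.
North–south distance: 0.025° × 111000 m/° = 2775 m.
That is 2775 m = 2.775 km.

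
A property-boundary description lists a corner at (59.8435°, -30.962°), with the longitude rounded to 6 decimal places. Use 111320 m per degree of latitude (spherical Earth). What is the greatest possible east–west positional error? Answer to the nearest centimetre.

3 centimetres

Rounding to 6 decimal places leaves the longitude within ±5e-07° of the true value.
Parallels shrink by cos φ, so at 59.8435° a degree of longitude is 111320 × 0.5024 ≈ 55923.1 m.
East–west error: 5e-07° × 55923.1 m/° ≈ 0.0279616 m.
That is 0.0279616 m = 2.7962 cm.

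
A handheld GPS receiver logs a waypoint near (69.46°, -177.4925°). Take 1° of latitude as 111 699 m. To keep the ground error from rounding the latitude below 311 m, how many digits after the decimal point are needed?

3 decimal places

One degree of latitude covers 111699 m.
Rounding to N decimal places gives at most 0.5 × 10⁻ᴺ degrees of error, i.e. 0.5 × 10⁻ᴺ × 111699 m.
Setting 55849.5 × 10⁻ᴺ ≤ 311 gives 10ᴺ ≥ 179.6, i.e. N ≥ 2.25.
At 2 places the error can reach 558 m, but 3 places keeps it to 55.8 m.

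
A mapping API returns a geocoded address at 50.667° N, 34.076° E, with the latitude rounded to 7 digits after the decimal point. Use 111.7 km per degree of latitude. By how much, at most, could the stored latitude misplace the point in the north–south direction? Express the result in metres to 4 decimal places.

0.0056 metres

Rounding to 7 decimal places leaves the latitude within ±5e-08° of the true value.
North–south distance: 5e-08° × 111700 m/° = 0.005585 m.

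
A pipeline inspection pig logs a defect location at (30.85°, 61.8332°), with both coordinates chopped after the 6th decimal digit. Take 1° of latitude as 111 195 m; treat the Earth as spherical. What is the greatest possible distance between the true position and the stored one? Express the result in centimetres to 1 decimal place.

14.7 centimetres

Truncating at 6 decimal places can drop up to a full unit in the last place, so each coordinate may be off by as much as 1e-06°.
North–south component: 1e-06° × 111195 = 0.111195 m.
E–W at 30.85°: 1e-06° × 111195 × cos 30.85° = 1e-06 × 111195 × 0.8585 ≈ 0.0954623 m.
The two errors are perpendicular, so the maximum displacement is √(0.111195² + 0.0954623²) ≈ 0.146552 m.
That is 0.146552 m = 14.655 cm.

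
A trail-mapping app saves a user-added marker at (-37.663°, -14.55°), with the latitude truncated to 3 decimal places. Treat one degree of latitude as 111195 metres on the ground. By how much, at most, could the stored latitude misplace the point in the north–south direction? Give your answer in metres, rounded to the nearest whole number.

Truncating at 3 decimal places can drop up to a full unit in the last place, so the latitude may be off by as much as 0.001°.
North–south distance: 0.001° × 111195 m/° = 111.195 m.

111 metres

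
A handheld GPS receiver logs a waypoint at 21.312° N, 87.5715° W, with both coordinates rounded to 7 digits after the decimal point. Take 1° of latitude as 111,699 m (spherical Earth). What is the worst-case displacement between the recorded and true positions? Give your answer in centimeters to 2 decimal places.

Rounding to 7 decimal places leaves each coordinate within ±5e-08° of the true value.
N–S: 5e-08° × 111699 m/° = 0.00558495 m.
E–W at 21.312°: 5e-08° × 111699 × cos 21.312° = 5e-08 × 111699 × 0.9316 ≈ 0.00520302 m.
The two errors are perpendicular, so the maximum displacement is √(0.00558495² + 0.00520302²) ≈ 0.00763303 m.
That is 0.00763303 m = 0.7633 cm.

0.76 centimeters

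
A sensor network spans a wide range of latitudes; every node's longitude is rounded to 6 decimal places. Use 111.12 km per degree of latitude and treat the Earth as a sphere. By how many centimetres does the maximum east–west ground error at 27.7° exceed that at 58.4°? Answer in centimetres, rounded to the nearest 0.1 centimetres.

Rounding to 6 decimal places leaves the longitude within ±5e-07° of the true value.
Error at 27.7° = 5e-07° × 111120 × cos 27.7° ≈ 0.05556 × 0.8854 = 0.049192 m.
At 58.4°: 5e-07° × 111120 × cos 58.4° = 5e-07 × 111120 × 0.5240 ≈ 0.029113 m.
Difference: 0.049192 − 0.029113 = 0.02008 m.
That is 0.0200798 m = 2.008 cm.

2.0 centimetres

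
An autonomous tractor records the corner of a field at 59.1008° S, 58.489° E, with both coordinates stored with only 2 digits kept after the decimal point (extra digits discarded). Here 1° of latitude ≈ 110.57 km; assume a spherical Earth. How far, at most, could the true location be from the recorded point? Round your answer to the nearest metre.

Truncating at 2 decimal places can drop up to a full unit in the last place, so each coordinate may be off by as much as 0.01°.
Latitude error → 0.01 × 110570 = 1105.7 m along the meridian.
Longitude error → 0.01 × 110570 × cos 59.1008° = 0.01 × 110570 × 0.5135 ≈ 567.809 m.
Combining orthogonally: (1105.7² + 567.809²)^½ ≈ 1242.97 m.

1243 metres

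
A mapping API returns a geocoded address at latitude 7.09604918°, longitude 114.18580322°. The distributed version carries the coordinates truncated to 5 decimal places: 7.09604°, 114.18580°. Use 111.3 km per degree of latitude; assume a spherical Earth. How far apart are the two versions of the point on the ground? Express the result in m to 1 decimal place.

Δlat = 7.09604918 − 7.09604 = +0.00000918°; Δlon = 114.18580322 − 114.18580 = +0.00000322°.
North–south shift: 0.00000918 × 111300 = 1.02173 m.
East–west at this latitude: 0.00000322° × 111300 × cos 7.09604° ≈ 0.00000322 × 110447 = 0.355641 m.
Combined displacement = (1.02173² + 0.355641²)^½ ≈ 1.08186 m.

1.1 m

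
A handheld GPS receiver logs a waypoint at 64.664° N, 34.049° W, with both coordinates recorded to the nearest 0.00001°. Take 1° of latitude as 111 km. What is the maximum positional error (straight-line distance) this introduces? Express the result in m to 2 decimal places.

0.60 m

Rounding to 5 decimal places leaves each coordinate within ±5e-06° of the true value.
North–south component: 5e-06° × 111000 = 0.555 m.
East–west component at 64.664°: 5e-06° × 111000 × cos 64.664° ≈ 5e-06 × 47499.8 ≈ 0.237499 m.
Combining orthogonally: (0.555² + 0.237499²)^½ ≈ 0.603681 m.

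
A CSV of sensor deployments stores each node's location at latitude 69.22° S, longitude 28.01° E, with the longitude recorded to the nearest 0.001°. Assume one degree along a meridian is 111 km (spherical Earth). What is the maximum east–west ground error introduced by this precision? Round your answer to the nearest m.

Rounding to 3 decimal places leaves the longitude within ±0.0005° of the true value.
Parallels shrink by cos φ, so at 69.22° a degree of longitude is 111000 × 0.3548 ≈ 39380.6 m.
So at most 0.0005° × 39380.6 ≈ 19.6903 m east–west.

20 m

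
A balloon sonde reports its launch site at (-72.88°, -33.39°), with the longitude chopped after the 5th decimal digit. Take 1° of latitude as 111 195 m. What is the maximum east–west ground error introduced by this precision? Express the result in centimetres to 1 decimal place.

Truncating at 5 decimal places can drop up to a full unit in the last place, so the longitude may be off by as much as 1e-05°.
One degree of longitude at 72.88° is 111195 × cos 72.88° ≈ 111195 × 0.2944 = 32732.9 m.
East–west error: 1e-05° × 32732.9 m/° ≈ 0.327329 m.
That is 0.327329 m = 32.733 cm.

32.7 centimetres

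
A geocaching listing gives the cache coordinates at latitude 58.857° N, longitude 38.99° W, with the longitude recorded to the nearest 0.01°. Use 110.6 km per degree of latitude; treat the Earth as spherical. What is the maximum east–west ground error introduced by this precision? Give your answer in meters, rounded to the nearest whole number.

286 meters

Rounding to 2 decimal places leaves the longitude within ±0.005° of the true value.
One degree of longitude at 58.857° is 110600 × cos 58.857° ≈ 110600 × 0.5172 = 57199.6 m.
East–west error: 0.005° × 57199.6 m/° ≈ 285.998 m.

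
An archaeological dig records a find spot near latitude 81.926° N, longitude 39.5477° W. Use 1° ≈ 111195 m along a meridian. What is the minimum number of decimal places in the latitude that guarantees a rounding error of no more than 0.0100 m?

One degree of latitude covers 111195 m.
N decimal places → at most half a unit in the last place, 0.5 × 10⁻ᴺ° = 111195/2 × 10⁻ᴺ m.
Setting 55597.5 × 10⁻ᴺ ≤ 0.0100 gives 10ᴺ ≥ 5.56e+06, i.e. N ≥ 6.75.
So 7 decimal places suffice (0.00556 m); 6 would allow up to 0.0556 m.

7 decimal places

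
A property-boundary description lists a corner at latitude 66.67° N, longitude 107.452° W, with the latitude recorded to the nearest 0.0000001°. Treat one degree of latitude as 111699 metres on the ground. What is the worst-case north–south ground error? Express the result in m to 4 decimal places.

0.0056 m

Rounding to 7 decimal places leaves the latitude within ±5e-08° of the true value.
So the N–S error is at most 5e-08 × 111699 = 0.00558495 m.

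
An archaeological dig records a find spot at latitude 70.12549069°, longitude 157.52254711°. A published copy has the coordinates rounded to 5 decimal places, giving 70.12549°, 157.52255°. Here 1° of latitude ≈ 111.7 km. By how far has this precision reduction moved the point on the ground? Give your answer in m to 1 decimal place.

0.1 m

Δlat = 70.12549069 − 70.12549 = +0.00000069°; Δlon = 157.52254711 − 157.52255 = -0.00000289°.
N–S: 0.00000069° × 111700 m/° = 0.077073 m.
East–west at this latitude: -0.00000289° × 111700 × cos 70.1255° ≈ -0.00000289 × 37973.7 = -0.109744 m.
Combined displacement = (0.077073² + 0.109744²)^½ ≈ 0.134104 m.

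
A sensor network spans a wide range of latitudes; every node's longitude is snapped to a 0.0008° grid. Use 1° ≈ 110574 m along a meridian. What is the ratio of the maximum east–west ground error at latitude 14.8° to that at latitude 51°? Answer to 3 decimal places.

1.536

With a 0.0008° grid the true value lies within half a step, ±0.0008°/2 = ±0.0004°, of the stored one.
Error at 14.8° = 0.0004° × 110574 × cos 14.8° ≈ 44.23 × 0.9668 = 42.762 m.
At 51°: 0.0004° × 110574 × cos 51° = 0.0004 × 110574 × 0.6293 ≈ 27.835 m.
The ratio reduces to cos 14.8° / cos 51° = 0.9668/0.6293 ≈ 1.5363.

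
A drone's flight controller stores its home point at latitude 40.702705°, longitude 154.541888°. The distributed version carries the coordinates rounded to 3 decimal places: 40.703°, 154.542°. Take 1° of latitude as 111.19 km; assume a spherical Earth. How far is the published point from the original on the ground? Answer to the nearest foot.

112 feet

Δlat = 40.702705 − 40.703 = -0.000295°; Δlon = 154.541888 − 154.542 = -0.000112°.
N–S: -0.000295° × 111190 m/° = -32.8011 m.
East–west at this latitude: -0.000112° × 111190 × cos 40.703° ≈ -0.000112 × 84293.2 = -9.44083 m.
Distance: √(32.8011² + 9.44083²) ≈ 34.1327 m.
In feet: 34.1327 m ÷ 0.3048 ≈ 111.98 ft.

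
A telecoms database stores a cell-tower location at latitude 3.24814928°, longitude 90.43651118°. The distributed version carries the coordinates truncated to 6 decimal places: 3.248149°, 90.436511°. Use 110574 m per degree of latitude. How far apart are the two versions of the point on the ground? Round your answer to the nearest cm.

The latitude changed by +0.00000028° and the longitude by +0.00000018°.
N–S: 0.00000028° × 110574 m/° = 0.0309607 m.
E–W at 3.24815°: 0.00000018° × 110574 × cos 3.24815° = 0.00000018 × 110574 × 0.9984 ≈ 0.0198713 m.
Combined displacement = (0.0309607² + 0.0198713²)^½ ≈ 0.0367891 m.
That is 0.0367891 m = 3.6789 cm.

4 cm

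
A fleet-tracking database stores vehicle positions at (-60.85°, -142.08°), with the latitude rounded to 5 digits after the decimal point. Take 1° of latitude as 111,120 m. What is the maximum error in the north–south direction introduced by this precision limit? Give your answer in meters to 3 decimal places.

Rounding to 5 decimal places leaves the latitude within ±5e-06° of the true value.
So the N–S error is at most 5e-06 × 111120 = 0.5556 m.

0.556 meters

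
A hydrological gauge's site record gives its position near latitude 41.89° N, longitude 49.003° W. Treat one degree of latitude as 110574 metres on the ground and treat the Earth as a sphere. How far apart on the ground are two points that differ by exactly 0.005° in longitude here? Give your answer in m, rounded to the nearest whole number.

One degree of longitude here spans 110574 × cos 41.89° = 110574 × 0.7444 ≈ 82314.4 m; 0.005° of that is 411.572 m.

412 m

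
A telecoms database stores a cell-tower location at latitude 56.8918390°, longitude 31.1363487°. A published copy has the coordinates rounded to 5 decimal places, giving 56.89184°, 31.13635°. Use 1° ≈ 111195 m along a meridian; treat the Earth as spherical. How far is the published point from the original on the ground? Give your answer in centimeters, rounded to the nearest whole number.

14 centimeters

The latitude changed by -0.0000010° and the longitude by -0.0000013°.
North–south shift: -0.0000010 × 111195 = -0.111195 m.
E–W at 56.8918°: -0.0000013° × 111195 × cos 56.8918° = -0.0000013 × 111195 × 0.5462 ≈ -0.0789582 m.
Combined displacement = (0.111195² + 0.0789582²)^½ ≈ 0.136377 m.
That is 0.136377 m = 13.638 cm.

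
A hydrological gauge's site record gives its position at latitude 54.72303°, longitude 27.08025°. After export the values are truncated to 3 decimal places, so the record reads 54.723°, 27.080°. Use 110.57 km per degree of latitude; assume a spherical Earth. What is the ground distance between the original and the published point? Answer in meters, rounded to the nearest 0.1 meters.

16.3 meters

The latitude changed by +0.00003° and the longitude by +0.00025°.
North–south shift: 0.00003 × 110570 = 3.3171 m.
East–west at this latitude: 0.00025° × 110570 × cos 54.723° ≈ 0.00025 × 63857.5 = 15.9644 m.
Combined displacement = (3.3171² + 15.9644²)^½ ≈ 16.3053 m.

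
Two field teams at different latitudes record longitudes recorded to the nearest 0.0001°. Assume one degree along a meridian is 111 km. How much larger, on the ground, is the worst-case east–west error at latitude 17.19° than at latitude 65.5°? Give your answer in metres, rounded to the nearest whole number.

3 metres

Rounding to 4 decimal places leaves the longitude within ±5e-05° of the true value.
At 17.19°: 5e-05° × 111000 × cos 17.19° = 5e-05 × 111000 × 0.9553 ≈ 5.3021 m.
At 65.5°: 5e-05° × 111000 × cos 65.5° = 5e-05 × 111000 × 0.4147 ≈ 2.3015 m.
So the lower-latitude error exceeds the higher by 5.3021 − 2.3015 = 3.0005 m.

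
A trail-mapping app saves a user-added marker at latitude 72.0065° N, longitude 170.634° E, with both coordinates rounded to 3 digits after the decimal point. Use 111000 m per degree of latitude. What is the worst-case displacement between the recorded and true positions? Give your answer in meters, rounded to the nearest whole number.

58 meters

Rounding to 3 decimal places leaves each coordinate within ±0.0005° of the true value.
N–S: 0.0005° × 111000 m/° = 55.5 m.
Longitude error → 0.0005 × 111000 × cos 72.0065° = 0.0005 × 111000 × 0.3089 ≈ 17.1445 m.
Worst case both components are at the extreme and orthogonal: √(55.5² + 17.1445²) ≈ 58.0877 m.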